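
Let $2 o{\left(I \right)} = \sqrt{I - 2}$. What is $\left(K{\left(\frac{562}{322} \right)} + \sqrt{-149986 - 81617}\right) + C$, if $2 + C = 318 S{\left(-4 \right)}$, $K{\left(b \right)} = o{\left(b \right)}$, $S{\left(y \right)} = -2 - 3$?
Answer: $-1592 + i \sqrt{231603} + \frac{i \sqrt{6601}}{322} \approx -1592.0 + 481.5 i$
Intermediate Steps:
$S{\left(y \right)} = -5$ ($S{\left(y \right)} = -2 - 3 = -5$)
$o{\left(I \right)} = \frac{\sqrt{-2 + I}}{2}$ ($o{\left(I \right)} = \frac{\sqrt{I - 2}}{2} = \frac{\sqrt{-2 + I}}{2}$)
$K{\left(b \right)} = \frac{\sqrt{-2 + b}}{2}$
$C = -1592$ ($C = -2 + 318 \left(-5\right) = -2 - 1590 = -1592$)
$\left(K{\left(\frac{562}{322} \right)} + \sqrt{-149986 - 81617}\right) + C = \left(\frac{\sqrt{-2 + \frac{562}{322}}}{2} + \sqrt{-149986 - 81617}\right) - 1592 = \left(\frac{\sqrt{-2 + 562 \cdot \frac{1}{322}}}{2} + \sqrt{-231603}\right) - 1592 = \left(\frac{\sqrt{-2 + \frac{281}{161}}}{2} + i \sqrt{231603}\right) - 1592 = \left(\frac{\sqrt{- \frac{41}{161}}}{2} + i \sqrt{231603}\right) - 1592 = \left(\frac{\frac{1}{161} i \sqrt{6601}}{2} + i \sqrt{231603}\right) - 1592 = \left(\frac{i \sqrt{6601}}{322} + i \sqrt{231603}\right) - 1592 = \left(i \sqrt{231603} + \frac{i \sqrt{6601}}{322}\right) - 1592 = -1592 + i \sqrt{231603} + \frac{i \sqrt{6601}}{322}$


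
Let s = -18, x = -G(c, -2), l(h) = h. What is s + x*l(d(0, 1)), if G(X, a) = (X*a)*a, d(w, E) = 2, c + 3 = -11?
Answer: 94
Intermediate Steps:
c = -14 (c = -3 - 11 = -14)
G(X, a) = X*a²
x = 56 (x = -(-14)*(-2)² = -(-14)*4 = -1*(-56) = 56)
s + x*l(d(0, 1)) = -18 + 56*2 = -18 + 112 = 94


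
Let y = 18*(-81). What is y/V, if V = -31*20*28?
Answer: 729/8680 ≈ 0.083986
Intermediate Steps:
V = -17360 (V = -620*28 = -17360)
y = -1458
y/V = -1458/(-17360) = -1458*(-1/17360) = 729/8680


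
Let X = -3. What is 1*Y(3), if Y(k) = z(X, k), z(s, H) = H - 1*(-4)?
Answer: 7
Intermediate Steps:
z(s, H) = 4 + H (z(s, H) = H + 4 = 4 + H)
Y(k) = 4 + k
1*Y(3) = 1*(4 + 3) = 1*7 = 7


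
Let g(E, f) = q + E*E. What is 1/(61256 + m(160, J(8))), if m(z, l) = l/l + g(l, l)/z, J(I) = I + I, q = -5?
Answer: 160/9801371 ≈ 1.6324e-5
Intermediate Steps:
J(I) = 2*I
g(E, f) = -5 + E² (g(E, f) = -5 + E*E = -5 + E²)
m(z, l) = 1 + (-5 + l²)/z (m(z, l) = l/l + (-5 + l²)/z = 1 + (-5 + l²)/z)
1/(61256 + m(160, J(8))) = 1/(61256 + (-5 + 160 + (2*8)²)/160) = 1/(61256 + (-5 + 160 + 16²)/160) = 1/(61256 + (-5 + 160 + 256)/160) = 1/(61256 + (1/160)*411) = 1/(61256 + 411/160) = 1/(9801371/160) = 160/9801371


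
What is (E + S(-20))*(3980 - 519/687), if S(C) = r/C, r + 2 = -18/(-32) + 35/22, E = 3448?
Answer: 11059743785451/806080 ≈ 1.3720e+7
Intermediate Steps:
r = 27/176 (r = -2 + (-18/(-32) + 35/22) = -2 + (-18*(-1/32) + 35*(1/22)) = -2 + (9/16 + 35/22) = -2 + 379/176 = 27/176 ≈ 0.15341)
S(C) = 27/(176*C)
(E + S(-20))*(3980 - 519/687) = (3448 + (27/176)/(-20))*(3980 - 519/687) = (3448 + (27/176)*(-1/20))*(3980 - 519*1/687) = (3448 - 27/3520)*(3980 - 173/229) = (12136933/3520)*(911247/229) = 11059743785451/806080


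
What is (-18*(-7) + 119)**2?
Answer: 60025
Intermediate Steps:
(-18*(-7) + 119)**2 = (126 + 119)**2 = 245**2 = 60025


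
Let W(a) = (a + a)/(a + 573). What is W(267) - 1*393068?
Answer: -55029431/140 ≈ -3.9307e+5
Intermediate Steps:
W(a) = 2*a/(573 + a) (W(a) = (2*a)/(573 + a) = 2*a/(573 + a))
W(267) - 1*393068 = 2*267/(573 + 267) - 1*393068 = 2*267/840 - 393068 = 2*267*(1/840) - 393068 = 89/140 - 393068 = -55029431/140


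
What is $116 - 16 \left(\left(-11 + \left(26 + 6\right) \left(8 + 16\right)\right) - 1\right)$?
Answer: $-11980$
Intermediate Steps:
$116 - 16 \left(\left(-11 + \left(26 + 6\right) \left(8 + 16\right)\right) - 1\right) = 116 - 16 \left(\left(-11 + 32 \cdot 24\right) - 1\right) = 116 - 16 \left(\left(-11 + 768\right) - 1\right) = 116 - 16 \left(757 - 1\right) = 116 - 12096 = -11980$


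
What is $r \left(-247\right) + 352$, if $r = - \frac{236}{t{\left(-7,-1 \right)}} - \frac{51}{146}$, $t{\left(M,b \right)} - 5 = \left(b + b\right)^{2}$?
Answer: $\frac{9086533}{1314} \approx 6915.2$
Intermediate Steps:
$t{\left(M,b \right)} = 5 + 4 b^{2}$ ($t{\left(M,b \right)} = 5 + \left(b + b\right)^{2} = 5 + \left(2 b\right)^{2} = 5 + 4 b^{2}$)
$r = - \frac{34915}{1314}$ ($r = - \frac{236}{5 + 4 \left(-1\right)^{2}} - \frac{51}{146} = - \frac{236}{5 + 4 \cdot 1} - \frac{51}{146} = - \frac{236}{5 + 4} - \frac{51}{146} = - \frac{236}{9} - \frac{51}{146} = - \frac{34915}{1314} \approx -26.572$)
$r \left(-247\right) + 352 = \left(- \frac{34915}{1314}\right) \left(-247\right) + 352 = \frac{8624005}{1314} + 352 = \frac{9086533}{1314}$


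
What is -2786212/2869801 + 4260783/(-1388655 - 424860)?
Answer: -523649593011/157709913955 ≈ -3.3203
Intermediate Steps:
-2786212/2869801 + 4260783/(-1388655 - 424860) = -2786212*1/2869801 + 4260783/(-1813515) = -253292/260891 + 4260783*(-1/1813515) = -253292/260891 - 1420261/604505 = -523649593011/157709913955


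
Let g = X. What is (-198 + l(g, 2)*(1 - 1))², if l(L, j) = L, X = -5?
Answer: 39204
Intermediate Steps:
g = -5
(-198 + l(g, 2)*(1 - 1))² = (-198 - 5*(1 - 1))² = (-198 - 5*0)² = (-198 + 0)² = (-198)² = 39204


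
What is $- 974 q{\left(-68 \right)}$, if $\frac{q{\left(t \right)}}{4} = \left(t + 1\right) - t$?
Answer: $-3896$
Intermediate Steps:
$q{\left(t \right)} = 4$ ($q{\left(t \right)} = 4 \left(\left(t + 1\right) - t\right) = 4 \left(\left(1 + t\right) - t\right) = 4 \cdot 1 = 4$)
$- 974 q{\left(-68 \right)} = \left(-974\right) 4 = -3896$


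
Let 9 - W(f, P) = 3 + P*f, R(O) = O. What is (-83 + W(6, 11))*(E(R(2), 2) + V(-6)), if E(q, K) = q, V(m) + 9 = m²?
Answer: -4147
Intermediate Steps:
V(m) = -9 + m²
W(f, P) = 6 - P*f (W(f, P) = 9 - (3 + P*f) = 9 + (-3 - P*f) = 6 - P*f)
(-83 + W(6, 11))*(E(R(2), 2) + V(-6)) = (-83 + (6 - 1*11*6))*(2 + (-9 + (-6)²)) = (-83 + (6 - 66))*(2 + (-9 + 36)) = (-83 - 60)*(2 + 27) = -143*29 = -4147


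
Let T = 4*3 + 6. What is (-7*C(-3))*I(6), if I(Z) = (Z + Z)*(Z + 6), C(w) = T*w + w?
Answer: 57456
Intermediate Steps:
T = 18 (T = 12 + 6 = 18)
C(w) = 19*w (C(w) = 18*w + w = 19*w)
I(Z) = 2*Z*(6 + Z) (I(Z) = (2*Z)*(6 + Z) = 2*Z*(6 + Z))
(-7*C(-3))*I(6) = (-133*(-3))*(2*6*(6 + 6)) = (-7*(-57))*(2*6*12) = 399*144 = 57456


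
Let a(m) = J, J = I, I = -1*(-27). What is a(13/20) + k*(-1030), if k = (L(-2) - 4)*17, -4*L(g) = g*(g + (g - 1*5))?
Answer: 148862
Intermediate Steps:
I = 27
L(g) = -g*(-5 + 2*g)/4 (L(g) = -g*(g + (g - 1*5))/4 = -g*(g + (g - 5))/4 = -g*(g + (-5 + g))/4 = -g*(-5 + 2*g)/4)
J = 27
a(m) = 27
k = -289/2 (k = ((¼)*(-2)*(5 - 2*(-2)) - 4)*17 = ((¼)*(-2)*(5 + 4) - 4)*17 = ((¼)*(-2)*9 - 4)*17 = (-9/2 - 4)*17 = -17/2*17 = -289/2 ≈ -144.50)
a(13/20) + k*(-1030) = 27 - 289/2*(-1030) = 27 + 148835 = 148862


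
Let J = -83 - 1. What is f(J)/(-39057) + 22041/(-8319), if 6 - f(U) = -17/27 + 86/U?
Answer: -2307995633/871049214 ≈ -2.6497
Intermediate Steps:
J = -84
f(U) = 179/27 - 86/U (f(U) = 6 - (-17/27 + 86/U) = 6 + (17/27 - 86/U) = 179/27 - 86/U)
f(J)/(-39057) + 22041/(-8319) = (179/27 - 86/(-84))/(-39057) + 22041/(-8319) = (179/27 - 86*(-1/84))*(-1/39057) + 22041*(-1/8319) = (179/27 + 43/42)*(-1/39057) - 7347/2773 = (2893/378)*(-1/39057) - 7347/2773 = -2893/14763546 - 7347/2773 = -2307995633/871049214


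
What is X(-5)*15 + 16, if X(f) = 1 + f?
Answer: -44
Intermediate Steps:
X(-5)*15 + 16 = (1 - 5)*15 + 16 = -4*15 + 16 = -60 + 16 = -44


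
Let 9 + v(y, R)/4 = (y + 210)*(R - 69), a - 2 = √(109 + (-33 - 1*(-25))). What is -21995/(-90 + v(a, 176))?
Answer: -996483475/4095835258 + 2353465*√101/2047917629 ≈ -0.23174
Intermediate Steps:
a = 2 + √101 (a = 2 + √(109 + (-33 - 1*(-25))) = 2 + √(109 + (-33 + 25)) = 2 + √(109 - 8) = 2 + √101 ≈ 12.050)
v(y, R) = -36 + 4*(-69 + R)*(210 + y) (v(y, R) = -36 + 4*((y + 210)*(R - 69)) = -36 + 4*((210 + y)*(-69 + R)) = -36 + 4*((-69 + R)*(210 + y)) = -36 + 4*(-69 + R)*(210 + y))
-21995/(-90 + v(a, 176)) = -21995/(-90 + (-57996 - 276*(2 + √101) + 840*176 + 4*176*(2 + √101))) = -21995/(-90 + (-57996 + (-552 - 276*√101) + 147840 + (1408 + 704*√101))) = -21995/(-90 + (90700 + 428*√101)) = -21995/(90610 + 428*√101)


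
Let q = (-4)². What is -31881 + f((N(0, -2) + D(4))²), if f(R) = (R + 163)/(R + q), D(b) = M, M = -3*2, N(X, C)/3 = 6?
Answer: -5100653/160 ≈ -31879.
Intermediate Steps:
N(X, C) = 18 (N(X, C) = 3*6 = 18)
q = 16
M = -6
D(b) = -6
f(R) = (163 + R)/(16 + R) (f(R) = (R + 163)/(R + 16) = (163 + R)/(16 + R))
-31881 + f((N(0, -2) + D(4))²) = -31881 + (163 + (18 - 6)²)/(16 + (18 - 6)²) = -31881 + (163 + 12²)/(16 + 12²) = -31881 + (163 + 144)/(16 + 144) = -31881 + 307/160 = -5100653/160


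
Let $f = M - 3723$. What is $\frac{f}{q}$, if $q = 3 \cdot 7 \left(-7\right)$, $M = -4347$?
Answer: $\frac{2690}{49} \approx 54.898$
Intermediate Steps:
$f = -8070$ ($f = -4347 - 3723 = -8070$)
$q = -147$ ($q = 21 \left(-7\right) = -147$)
$\frac{f}{q} = - \frac{8070}{-147} = \left(-8070\right) \left(- \frac{1}{147}\right) = \frac{2690}{49}$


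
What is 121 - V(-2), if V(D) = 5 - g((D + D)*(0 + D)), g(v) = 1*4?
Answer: 120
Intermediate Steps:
g(v) = 4
V(D) = 1 (V(D) = 5 - 1*4 = 5 - 4 = 1)
121 - V(-2) = 121 - 1*1 = 121 - 1 = 120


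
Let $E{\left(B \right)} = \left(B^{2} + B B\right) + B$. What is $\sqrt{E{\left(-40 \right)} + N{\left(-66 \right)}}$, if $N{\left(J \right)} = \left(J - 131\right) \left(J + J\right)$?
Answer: $2 \sqrt{7291} \approx 170.77$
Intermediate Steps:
$N{\left(J \right)} = 2 J \left(-131 + J\right)$ ($N{\left(J \right)} = \left(-131 + J\right) 2 J = 2 J \left(-131 + J\right)$)
$E{\left(B \right)} = B + 2 B^{2}$ ($E{\left(B \right)} = \left(B^{2} + B^{2}\right) + B = 2 B^{2} + B = B + 2 B^{2}$)
$\sqrt{E{\left(-40 \right)} + N{\left(-66 \right)}} = \sqrt{- 40 \left(1 + 2 \left(-40\right)\right) + 2 \left(-66\right) \left(-131 - 66\right)} = \sqrt{- 40 \left(1 - 80\right) + 2 \left(-66\right) \left(-197\right)} = \sqrt{\left(-40\right) \left(-79\right) + 26004} = \sqrt{3160 + 26004} = \sqrt{29164} = 2 \sqrt{7291}$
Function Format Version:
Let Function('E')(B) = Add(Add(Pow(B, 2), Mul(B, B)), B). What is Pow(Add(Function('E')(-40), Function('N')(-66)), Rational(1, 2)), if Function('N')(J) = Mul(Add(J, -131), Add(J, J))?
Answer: Mul(2, Pow(7291, Rational(1, 2))) ≈ 170.77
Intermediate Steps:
Function('N')(J) = Mul(2, J, Add(-131, J)) (Function('N')(J) = Mul(Add(-131, J), Mul(2, J)) = Mul(2, J, Add(-131, J)))
Function('E')(B) = Add(B, Mul(2, Pow(B, 2))) (Function('E')(B) = Add(Add(Pow(B, 2), Pow(B, 2)), B) = Add(Mul(2, Pow(B, 2)), B) = Add(B, Mul(2, Pow(B, 2))))
Pow(Add(Function('E')(-40), Function('N')(-66)), Rational(1, 2)) = Pow(Add(Mul(-40, Add(1, Mul(2, -40))), Mul(2, -66, Add(-131, -66))), Rational(1, 2)) = Pow(Add(Mul(-40, Add(1, -80)), Mul(2, -66, -197)), Rational(1, 2)) = Pow(Add(Mul(-40, -79), 26004), Rational(1, 2)) = Pow(Add(3160, 26004), Rational(1, 2)) = Pow(29164, Rational(1, 2)) = Mul(2, Pow(7291, Rational(1, 2)))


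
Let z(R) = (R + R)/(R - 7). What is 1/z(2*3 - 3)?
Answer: -⅔ ≈ -0.66667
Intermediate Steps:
z(R) = 2*R/(-7 + R) (z(R) = (2*R)/(-7 + R) = 2*R/(-7 + R))
1/z(2*3 - 3) = 1/(2*(2*3 - 3)/(-7 + (2*3 - 3))) = 1/(2*(6 - 3)/(-7 + (6 - 3))) = 1/(2*3/(-7 + 3)) = 1/(2*3/(-4)) = 1/(2*3*(-¼)) = 1/(-3/2) = -⅔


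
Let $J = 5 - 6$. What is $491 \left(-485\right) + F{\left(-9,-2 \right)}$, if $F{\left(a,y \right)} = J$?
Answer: $-238136$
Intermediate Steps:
$J = -1$ ($J = 5 - 6 = -1$)
$F{\left(a,y \right)} = -1$
$491 \left(-485\right) + F{\left(-9,-2 \right)} = 491 \left(-485\right) - 1 = -238135 - 1 = -238136$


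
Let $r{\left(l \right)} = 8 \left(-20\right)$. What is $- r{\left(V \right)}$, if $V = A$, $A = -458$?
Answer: $160$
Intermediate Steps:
$V = -458$
$r{\left(l \right)} = -160$
$- r{\left(V \right)} = \left(-1\right) \left(-160\right) = 160$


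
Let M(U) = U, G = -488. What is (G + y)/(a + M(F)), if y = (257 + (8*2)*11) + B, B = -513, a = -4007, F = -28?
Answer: 568/4035 ≈ 0.14077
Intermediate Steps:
y = -80 (y = (257 + (8*2)*11) - 513 = (257 + 16*11) - 513 = (257 + 176) - 513 = 433 - 513 = -80)
(G + y)/(a + M(F)) = (-488 - 80)/(-4007 - 28) = -568/(-4035) = -568*(-1/4035) = 568/4035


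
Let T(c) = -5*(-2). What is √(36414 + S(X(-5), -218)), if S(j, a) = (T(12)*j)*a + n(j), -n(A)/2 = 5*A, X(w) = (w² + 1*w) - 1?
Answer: 2*I*√1299 ≈ 72.083*I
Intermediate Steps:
T(c) = 10
X(w) = -1 + w + w² (X(w) = (w² + w) - 1 = (w + w²) - 1 = -1 + w + w²)
n(A) = -10*A
S(j, a) = -10*j + 10*a*j (S(j, a) = (10*j)*a - 10*j = 10*a*j - 10*j = -10*j + 10*a*j)
√(36414 + S(X(-5), -218)) = √(36414 + 10*(-1 - 5 + (-5)²)*(-1 - 218)) = √(36414 + 10*(-1 - 5 + 25)*(-219)) = √(36414 + 10*19*(-219)) = √(36414 - 41610) = √(-5196) = 2*I*√1299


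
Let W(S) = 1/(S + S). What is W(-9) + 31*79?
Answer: 44081/18 ≈ 2448.9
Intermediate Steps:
W(S) = 1/(2*S)
W(-9) + 31*79 = (½)/(-9) + 31*79 = (½)*(-⅑) + 2449 = -1/18 + 2449 = 44081/18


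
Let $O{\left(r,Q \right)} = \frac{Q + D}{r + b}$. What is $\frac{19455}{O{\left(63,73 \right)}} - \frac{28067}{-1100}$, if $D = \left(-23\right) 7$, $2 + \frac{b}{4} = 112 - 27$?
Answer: $- \frac{17460181}{200} \approx -87301.0$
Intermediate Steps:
$b = 332$ ($b = -8 + 4 \left(112 - 27\right) = -8 + 4 \cdot 85 = -8 + 340 = 332$)
$D = -161$
$O{\left(r,Q \right)} = \frac{-161 + Q}{332 + r}$ ($O{\left(r,Q \right)} = \frac{Q - 161}{r + 332} = \frac{-161 + Q}{332 + r}$)
$\frac{19455}{O{\left(63,73 \right)}} - \frac{28067}{-1100} = \frac{19455}{\frac{1}{332 + 63} \left(-161 + 73\right)} - \frac{28067}{-1100} = \frac{19455}{\frac{1}{395} \left(-88\right)} - - \frac{28067}{1100} = \frac{19455}{\frac{1}{395} \left(-88\right)} + \frac{28067}{1100} = \frac{19455}{- \frac{88}{395}} + \frac{28067}{1100} = 19455 \left(- \frac{395}{88}\right) + \frac{28067}{1100} = - \frac{7684725}{88} + \frac{28067}{1100} = - \frac{17460181}{200}$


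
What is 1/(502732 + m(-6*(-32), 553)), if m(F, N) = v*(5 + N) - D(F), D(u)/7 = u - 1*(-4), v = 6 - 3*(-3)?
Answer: 1/509730 ≈ 1.9618e-6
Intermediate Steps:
v = 15 (v = 6 + 9 = 15)
D(u) = 28 + 7*u (D(u) = 7*(u - 1*(-4)) = 7*(u + 4) = 7*(4 + u) = 28 + 7*u)
m(F, N) = 47 - 7*F + 15*N (m(F, N) = 15*(5 + N) - (28 + 7*F) = (75 + 15*N) + (-28 - 7*F) = 47 - 7*F + 15*N)
1/(502732 + m(-6*(-32), 553)) = 1/(502732 + (47 - (-42)*(-32) + 15*553)) = 1/(502732 + (47 - 7*192 + 8295)) = 1/(502732 + (47 - 1344 + 8295)) = 1/(502732 + 6998) = 1/509730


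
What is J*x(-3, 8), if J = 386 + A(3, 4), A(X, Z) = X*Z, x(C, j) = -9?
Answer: -3582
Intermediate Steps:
J = 398 (J = 386 + 3*4 = 386 + 12 = 398)
J*x(-3, 8) = 398*(-9) = -3582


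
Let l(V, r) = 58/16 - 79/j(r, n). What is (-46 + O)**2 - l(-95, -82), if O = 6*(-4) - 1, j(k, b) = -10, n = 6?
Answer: 201179/40 ≈ 5029.5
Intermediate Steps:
O = -25 (O = -24 - 1 = -25)
l(V, r) = 461/40 (l(V, r) = 58/16 - 79/(-10) = 58*(1/16) - 79*(-1/10) = 29/8 + 79/10 = 461/40)
(-46 + O)**2 - l(-95, -82) = (-46 - 25)**2 - 1*461/40 = (-71)**2 - 461/40 = 5041 - 461/40 = 201179/40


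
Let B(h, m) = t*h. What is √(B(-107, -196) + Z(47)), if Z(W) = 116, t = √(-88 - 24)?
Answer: 2*√(29 - 107*I*√7) ≈ 25.043 - 22.609*I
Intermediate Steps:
t = 4*I*√7 (t = √(-112) = 4*I*√7 ≈ 10.583*I)
B(h, m) = 4*I*h*√7 (B(h, m) = (4*I*√7)*h = 4*I*h*√7)
√(B(-107, -196) + Z(47)) = √(4*I*(-107)*√7 + 116) = √(-428*I*√7 + 116) = √(116 - 428*I*√7)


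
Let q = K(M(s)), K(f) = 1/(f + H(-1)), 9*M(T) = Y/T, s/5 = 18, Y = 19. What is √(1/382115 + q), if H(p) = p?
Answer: 71*I*√18558029798035/302252965 ≈ 1.0119*I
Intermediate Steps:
s = 90 (s = 5*18 = 90)
M(T) = 19/(9*T) (M(T) = (19/T)/9 = 19/(9*T))
K(f) = 1/(-1 + f) (K(f) = 1/(f - 1) = 1/(-1 + f))
q = -810/791 (q = 1/(-1 + (19/9)/90) = 1/(-1 + (19/9)*(1/90)) = 1/(-1 + 19/810) = 1/(-791/810) = -810/791 ≈ -1.0240)
√(1/382115 + q) = √(1/382115 - 810/791) = √(-309512359/302252965) = 71*I*√18558029798035/302252965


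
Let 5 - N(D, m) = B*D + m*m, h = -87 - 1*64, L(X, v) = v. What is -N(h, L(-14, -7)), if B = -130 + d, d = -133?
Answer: 39757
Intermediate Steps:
B = -263 (B = -130 - 133 = -263)
h = -151 (h = -87 - 64 = -151)
N(D, m) = 5 - m² + 263*D (N(D, m) = 5 - (-263*D + m*m) = 5 - (-263*D + m²) = 5 - (m² - 263*D) = 5 + (-m² + 263*D) = 5 - m² + 263*D)
-N(h, L(-14, -7)) = -(5 - 1*(-7)² + 263*(-151)) = -(5 - 1*49 - 39713) = -(5 - 49 - 39713) = -1*(-39757) = 39757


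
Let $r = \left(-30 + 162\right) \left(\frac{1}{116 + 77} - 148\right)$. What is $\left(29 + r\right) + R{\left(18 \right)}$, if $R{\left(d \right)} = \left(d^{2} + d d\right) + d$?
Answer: $- \frac{3636181}{193} \approx -18840.0$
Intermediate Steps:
$R{\left(d \right)} = d + 2 d^{2}$ ($R{\left(d \right)} = \left(d^{2} + d^{2}\right) + d = 2 d^{2} + d = d + 2 d^{2}$)
$r = - \frac{3770316}{193}$ ($r = 132 \left(\frac{1}{193} - 148\right) = 132 \left(- \frac{28563}{193}\right) = - \frac{3770316}{193} \approx -19535.0$)
$\left(29 + r\right) + R{\left(18 \right)} = \left(29 - \frac{3770316}{193}\right) + 18 \left(1 + 2 \cdot 18\right) = - \frac{3764719}{193} + 18 \left(1 + 36\right) = - \frac{3764719}{193} + 18 \cdot 37 = - \frac{3764719}{193} + 666 = - \frac{3636181}{193}$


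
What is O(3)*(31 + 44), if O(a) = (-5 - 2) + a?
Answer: -300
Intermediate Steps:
O(a) = -7 + a
O(3)*(31 + 44) = (-7 + 3)*(31 + 44) = -4*75 = -300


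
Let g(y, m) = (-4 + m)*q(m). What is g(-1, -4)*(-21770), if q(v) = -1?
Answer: -174160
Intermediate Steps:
g(y, m) = 4 - m (g(y, m) = (-4 + m)*(-1) = 4 - m)
g(-1, -4)*(-21770) = (4 - 1*(-4))*(-21770) = (4 + 4)*(-21770) = 8*(-21770) = -174160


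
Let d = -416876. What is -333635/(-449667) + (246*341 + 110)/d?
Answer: 25328548732/46863845073 ≈ 0.54047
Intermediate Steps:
-333635/(-449667) + (246*341 + 110)/d = -333635/(-449667) + (246*341 + 110)/(-416876) = -333635*(-1/449667) + (83886 + 110)*(-1/416876) = 333635/449667 + 83996*(-1/416876) = 333635/449667 - 20999/104219 = 25328548732/46863845073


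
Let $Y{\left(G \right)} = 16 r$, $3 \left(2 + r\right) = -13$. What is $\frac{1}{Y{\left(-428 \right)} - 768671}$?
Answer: $- \frac{3}{2306317} \approx -1.3008 \cdot 10^{-6}$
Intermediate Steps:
$r = - \frac{19}{3}$ ($r = -2 + \frac{1}{3} \left(-13\right) = -2 - \frac{13}{3} = - \frac{19}{3} \approx -6.3333$)
$Y{\left(G \right)} = - \frac{304}{3}$ ($Y{\left(G \right)} = 16 \left(- \frac{19}{3}\right) = - \frac{304}{3}$)
$\frac{1}{Y{\left(-428 \right)} - 768671} = \frac{1}{- \frac{304}{3} - 768671} = \frac{1}{- \frac{2306317}{3}} = - \frac{3}{2306317}$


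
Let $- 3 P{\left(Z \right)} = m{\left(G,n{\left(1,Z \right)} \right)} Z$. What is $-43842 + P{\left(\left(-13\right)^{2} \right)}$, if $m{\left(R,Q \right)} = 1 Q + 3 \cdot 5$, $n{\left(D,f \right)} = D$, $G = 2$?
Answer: $- \frac{134230}{3} \approx -44743.0$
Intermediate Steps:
$m{\left(R,Q \right)} = 15 + Q$ ($m{\left(R,Q \right)} = Q + 15 = 15 + Q$)
$P{\left(Z \right)} = - \frac{16 Z}{3}$ ($P{\left(Z \right)} = - \frac{\left(15 + 1\right) Z}{3} = - \frac{16 Z}{3}$)
$-43842 + P{\left(\left(-13\right)^{2} \right)} = -43842 - \frac{16 \left(-13\right)^{2}}{3} = -43842 - \frac{2704}{3} = - \frac{134230}{3}$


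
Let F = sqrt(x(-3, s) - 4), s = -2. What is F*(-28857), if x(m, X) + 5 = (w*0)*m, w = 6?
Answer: -86571*I ≈ -86571.0*I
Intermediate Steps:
x(m, X) = -5 (x(m, X) = -5 + (6*0)*m = -5 + 0*m = -5 + 0 = -5)
F = 3*I (F = sqrt(-5 - 4) = sqrt(-9) = 3*I ≈ 3.0*I)
F*(-28857) = (3*I)*(-28857) = -86571*I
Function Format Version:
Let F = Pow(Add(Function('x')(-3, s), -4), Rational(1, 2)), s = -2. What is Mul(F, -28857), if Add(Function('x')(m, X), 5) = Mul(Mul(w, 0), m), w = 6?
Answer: Mul(-86571, I) ≈ Mul(-86571., I)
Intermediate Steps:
Function('x')(m, X) = -5 (Function('x')(m, X) = Add(-5, Mul(Mul(6, 0), m)) = Add(-5, Mul(0, m)) = Add(-5, 0) = -5)
F = Mul(3, I) (F = Pow(Add(-5, -4), Rational(1, 2)) = Pow(-9, Rational(1, 2)) = Mul(3, I) ≈ Mul(3.0000, I))
Mul(F, -28857) = Mul(Mul(3, I), -28857) = Mul(-86571, I)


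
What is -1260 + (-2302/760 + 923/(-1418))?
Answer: -340460629/269420 ≈ -1263.7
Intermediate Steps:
-1260 + (-2302/760 + 923/(-1418)) = -1260 + (-2302*1/760 + 923*(-1/1418)) = -1260 + (-1151/380 - 923/1418) = -1260 - 991429/269420 = -340460629/269420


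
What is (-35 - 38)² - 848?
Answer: 4481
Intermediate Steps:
(-35 - 38)² - 848 = (-73)² - 848 = 5329 - 848 = 4481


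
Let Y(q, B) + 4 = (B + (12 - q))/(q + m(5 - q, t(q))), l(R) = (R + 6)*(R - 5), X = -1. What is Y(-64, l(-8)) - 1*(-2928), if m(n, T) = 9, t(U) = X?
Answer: 160718/55 ≈ 2922.1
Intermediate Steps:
t(U) = -1
l(R) = (-5 + R)*(6 + R) (l(R) = (6 + R)*(-5 + R) = (-5 + R)*(6 + R))
Y(q, B) = -4 + (12 + B - q)/(9 + q) (Y(q, B) = -4 + (B + (12 - q))/(q + 9) = -4 + (12 + B - q)/(9 + q))
Y(-64, l(-8)) - 1*(-2928) = (-24 + (-30 - 8 + (-8)**2) - 5*(-64))/(9 - 64) - 1*(-2928) = (-24 + (-30 - 8 + 64) + 320)/(-55) + 2928 = -(-24 + 26 + 320)/55 + 2928 = -1/55*322 + 2928 = -322/55 + 2928 = 160718/55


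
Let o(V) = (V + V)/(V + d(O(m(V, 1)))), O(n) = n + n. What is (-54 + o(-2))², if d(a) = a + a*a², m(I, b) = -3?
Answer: 9138529/3136 ≈ 2914.1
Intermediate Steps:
O(n) = 2*n
d(a) = a + a³
o(V) = 2*V/(-222 + V) (o(V) = (V + V)/(V + (2*(-3) + (2*(-3))³)) = (2*V)/(V + (-6 + (-6)³)) = (2*V)/(V + (-6 - 216)) = (2*V)/(V - 222) = (2*V)/(-222 + V) = 2*V/(-222 + V))
(-54 + o(-2))² = (-54 + 2*(-2)/(-222 - 2))² = (-54 + 2*(-2)/(-224))² = (-54 + 2*(-2)*(-1/224))² = (-54 + 1/56)² = (-3023/56)² = 9138529/3136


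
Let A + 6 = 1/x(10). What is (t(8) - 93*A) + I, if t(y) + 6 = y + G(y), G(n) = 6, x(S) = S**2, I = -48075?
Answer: -4750993/100 ≈ -47510.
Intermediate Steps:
A = -599/100 (A = -6 + 1/(10**2) = -6 + 1/100 = -599/100 ≈ -5.9900)
t(y) = y (t(y) = -6 + (y + 6) = -6 + (6 + y) = y)
(t(8) - 93*A) + I = (8 - 93*(-599/100)) - 48075 = (8 + 55707/100) - 48075 = 56507/100 - 48075 = -4750993/100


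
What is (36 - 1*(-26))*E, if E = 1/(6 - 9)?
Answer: -62/3 ≈ -20.667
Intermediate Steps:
E = -⅓ (E = 1/(-3) = -⅓ ≈ -0.33333)
(36 - 1*(-26))*E = (36 - 1*(-26))*(-⅓) = (36 + 26)*(-⅓) = 62*(-⅓) = -62/3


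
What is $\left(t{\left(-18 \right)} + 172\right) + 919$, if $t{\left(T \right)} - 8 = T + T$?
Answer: $1063$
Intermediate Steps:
$t{\left(T \right)} = 8 + 2 T$ ($t{\left(T \right)} = 8 + \left(T + T\right) = 8 + 2 T$)
$\left(t{\left(-18 \right)} + 172\right) + 919 = \left(\left(8 + 2 \left(-18\right)\right) + 172\right) + 919 = \left(\left(8 - 36\right) + 172\right) + 919 = \left(-28 + 172\right) + 919 = 144 + 919 = 1063$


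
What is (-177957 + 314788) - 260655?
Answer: -123824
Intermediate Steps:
(-177957 + 314788) - 260655 = 136831 - 260655 = -123824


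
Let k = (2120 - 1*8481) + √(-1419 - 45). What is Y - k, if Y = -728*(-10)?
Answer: 13641 - 2*I*√366 ≈ 13641.0 - 38.262*I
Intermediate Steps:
Y = 7280
k = -6361 + 2*I*√366 (k = (2120 - 8481) + √(-1464) = -6361 + 2*I*√366 ≈ -6361.0 + 38.262*I)
Y - k = 7280 - (-6361 + 2*I*√366) = 7280 + (6361 - 2*I*√366) = 13641 - 2*I*√366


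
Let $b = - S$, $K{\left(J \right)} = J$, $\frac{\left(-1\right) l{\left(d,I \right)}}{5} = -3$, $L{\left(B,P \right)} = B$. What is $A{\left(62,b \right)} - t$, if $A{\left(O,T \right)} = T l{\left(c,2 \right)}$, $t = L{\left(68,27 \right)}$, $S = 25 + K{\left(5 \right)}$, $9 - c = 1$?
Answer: $-518$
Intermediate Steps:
$c = 8$ ($c = 9 - 1 = 8$)
$l{\left(d,I \right)} = 15$ ($l{\left(d,I \right)} = \left(-5\right) \left(-3\right) = 15$)
$S = 30$ ($S = 25 + 5 = 30$)
$t = 68$
$b = -30$ ($b = \left(-1\right) 30 = -30$)
$A{\left(O,T \right)} = 15 T$ ($A{\left(O,T \right)} = T 15 = 15 T$)
$A{\left(62,b \right)} - t = 15 \left(-30\right) - 68 = -450 - 68 = -518$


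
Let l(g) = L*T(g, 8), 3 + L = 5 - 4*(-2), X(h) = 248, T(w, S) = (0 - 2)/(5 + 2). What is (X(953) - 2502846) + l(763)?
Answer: -17518206/7 ≈ -2.5026e+6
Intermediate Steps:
T(w, S) = -2/7
L = 10 (L = -3 + (5 - 4*(-2)) = -3 + (5 + 8) = -3 + 13 = 10)
l(g) = -20/7 (l(g) = 10*(-2/7) = -20/7)
(X(953) - 2502846) + l(763) = (248 - 2502846) - 20/7 = -2502598 - 20/7 = -17518206/7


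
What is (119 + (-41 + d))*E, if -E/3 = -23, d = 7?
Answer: 5865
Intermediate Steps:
E = 69 (E = -3*(-23) = 69)
(119 + (-41 + d))*E = (119 + (-41 + 7))*69 = (119 - 34)*69 = 85*69 = 5865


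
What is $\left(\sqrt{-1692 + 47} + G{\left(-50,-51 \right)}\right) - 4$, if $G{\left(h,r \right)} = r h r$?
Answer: $-130054 + i \sqrt{1645} \approx -1.3005 \cdot 10^{5} + 40.559 i$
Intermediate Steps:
$G{\left(h,r \right)} = h r^{2}$ ($G{\left(h,r \right)} = h r r = h r^{2}$)
$\left(\sqrt{-1692 + 47} + G{\left(-50,-51 \right)}\right) - 4 = \left(\sqrt{-1692 + 47} - 50 \left(-51\right)^{2}\right) - 4 = \left(\sqrt{-1645} - 130050\right) - 4 = \left(i \sqrt{1645} - 130050\right) - 4 = \left(-130050 + i \sqrt{1645}\right) - 4 = -130054 + i \sqrt{1645}$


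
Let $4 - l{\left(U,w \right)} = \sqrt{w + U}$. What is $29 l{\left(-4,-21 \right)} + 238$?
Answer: $354 - 145 i \approx 354.0 - 145.0 i$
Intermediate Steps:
$l{\left(U,w \right)} = 4 - \sqrt{U + w}$ ($l{\left(U,w \right)} = 4 - \sqrt{w + U} = 4 - \sqrt{U + w}$)
$29 l{\left(-4,-21 \right)} + 238 = 29 \left(4 - \sqrt{-4 - 21}\right) + 238 = 29 \left(4 - \sqrt{-25}\right) + 238 = 29 \left(4 - 5 i\right) + 238 = \left(116 - 145 i\right) + 238 = 354 - 145 i$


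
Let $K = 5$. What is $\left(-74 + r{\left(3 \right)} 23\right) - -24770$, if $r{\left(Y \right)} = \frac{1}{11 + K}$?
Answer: $\frac{395159}{16} \approx 24697.0$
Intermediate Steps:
$r{\left(Y \right)} = \frac{1}{16}$ ($r{\left(Y \right)} = \frac{1}{11 + 5} = \frac{1}{16}$)
$\left(-74 + r{\left(3 \right)} 23\right) - -24770 = \left(-74 + \frac{1}{16} \cdot 23\right) - -24770 = \left(-74 + \frac{23}{16}\right) + 24770 = - \frac{1161}{16} + 24770 = \frac{395159}{16}$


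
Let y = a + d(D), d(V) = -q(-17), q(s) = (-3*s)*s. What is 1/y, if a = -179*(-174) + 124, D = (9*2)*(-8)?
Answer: 1/32137 ≈ 3.1117e-5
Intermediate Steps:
q(s) = -3*s²
D = -144 (D = 18*(-8) = -144)
a = 31270 (a = 31146 + 124 = 31270)
d(V) = 867 (d(V) = -(-3)*(-17)² = -(-3)*289 = -1*(-867) = 867)
y = 32137 (y = 31270 + 867 = 32137)
1/y = 1/32137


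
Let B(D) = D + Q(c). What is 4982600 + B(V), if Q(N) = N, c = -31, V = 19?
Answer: 4982588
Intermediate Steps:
B(D) = -31 + D (B(D) = D - 31 = -31 + D)
4982600 + B(V) = 4982600 + (-31 + 19) = 4982600 - 12 = 4982588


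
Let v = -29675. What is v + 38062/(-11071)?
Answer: -328569987/11071 ≈ -29678.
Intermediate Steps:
v + 38062/(-11071) = -29675 + 38062/(-11071) = -29675 + 38062*(-1/11071) = -29675 - 38062/11071 = -328569987/11071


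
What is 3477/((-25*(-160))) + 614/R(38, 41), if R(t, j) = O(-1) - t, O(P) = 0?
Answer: -1161937/76000 ≈ -15.289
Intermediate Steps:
R(t, j) = -t (R(t, j) = 0 - t = -t)
3477/((-25*(-160))) + 614/R(38, 41) = 3477/((-25*(-160))) + 614/((-1*38)) = 3477/4000 + 614/(-38) = 3477*(1/4000) + 614*(-1/38) = 3477/4000 - 307/19 = -1161937/76000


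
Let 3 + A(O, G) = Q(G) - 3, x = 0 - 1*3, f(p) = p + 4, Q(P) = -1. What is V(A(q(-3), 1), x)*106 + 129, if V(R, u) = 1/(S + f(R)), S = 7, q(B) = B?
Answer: 311/2 ≈ 155.50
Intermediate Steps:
f(p) = 4 + p
x = -3 (x = 0 - 3 = -3)
A(O, G) = -7 (A(O, G) = -3 + (-1 - 3) = -3 - 4 = -7)
V(R, u) = 1/(11 + R) (V(R, u) = 1/(7 + (4 + R)) = 1/(11 + R))
V(A(q(-3), 1), x)*106 + 129 = 106/(11 - 7) + 129 = 106/4 + 129 = (¼)*106 + 129 = 53/2 + 129 = 311/2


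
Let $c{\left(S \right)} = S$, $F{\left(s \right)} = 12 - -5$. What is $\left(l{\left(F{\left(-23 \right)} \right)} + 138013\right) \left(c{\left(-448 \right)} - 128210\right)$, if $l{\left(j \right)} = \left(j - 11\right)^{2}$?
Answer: $-17761108242$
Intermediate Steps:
$F{\left(s \right)} = 17$ ($F{\left(s \right)} = 12 + 5 = 17$)
$l{\left(j \right)} = \left(-11 + j\right)^{2}$
$\left(l{\left(F{\left(-23 \right)} \right)} + 138013\right) \left(c{\left(-448 \right)} - 128210\right) = \left(\left(-11 + 17\right)^{2} + 138013\right) \left(-448 - 128210\right) = \left(6^{2} + 138013\right) \left(-128658\right) = \left(36 + 138013\right) \left(-128658\right) = 138049 \left(-128658\right) = -17761108242$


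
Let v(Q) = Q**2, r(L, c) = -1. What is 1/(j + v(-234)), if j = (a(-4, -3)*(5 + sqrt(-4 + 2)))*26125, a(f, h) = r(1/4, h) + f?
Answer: I/(-598369*I + 130625*sqrt(2)) ≈ -1.5258e-6 + 4.7105e-7*I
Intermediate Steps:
a(f, h) = -1 + f
j = -653125 - 130625*I*sqrt(2) (j = ((-1 - 4)*(5 + sqrt(-4 + 2)))*26125 = -5*(5 + sqrt(-2))*26125 = -5*(5 + I*sqrt(2))*26125 = (-25 - 5*I*sqrt(2))*26125 = -653125 - 130625*I*sqrt(2) ≈ -6.5313e+5 - 1.8473e+5*I)
1/(j + v(-234)) = 1/((-653125 - 130625*I*sqrt(2)) + (-234)**2) = 1/((-653125 - 130625*I*sqrt(2)) + 54756) = 1/(-598369 - 130625*I*sqrt(2))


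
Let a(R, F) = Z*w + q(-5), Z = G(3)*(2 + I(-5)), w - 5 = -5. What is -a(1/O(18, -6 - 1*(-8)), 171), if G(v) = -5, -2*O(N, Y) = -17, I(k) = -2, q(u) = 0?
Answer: 0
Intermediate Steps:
w = 0 (w = 5 - 5 = 0)
O(N, Y) = 17/2 (O(N, Y) = -1/2*(-17) = 17/2)
Z = 0 (Z = -5*(2 - 2) = -5*0 = 0)
a(R, F) = 0 (a(R, F) = 0*0 + 0 = 0 + 0 = 0)
-a(1/O(18, -6 - 1*(-8)), 171) = -1*0 = 0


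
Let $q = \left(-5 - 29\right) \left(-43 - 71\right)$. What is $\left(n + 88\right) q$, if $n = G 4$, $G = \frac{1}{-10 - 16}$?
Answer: $\frac{4426392}{13} \approx 3.4049 \cdot 10^{5}$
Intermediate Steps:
$G = - \frac{1}{26}$ ($G = \frac{1}{-26} = - \frac{1}{26} \approx -0.038462$)
$q = 3876$ ($q = \left(-34\right) \left(-114\right) = 3876$)
$n = - \frac{2}{13}$ ($n = \left(- \frac{1}{26}\right) 4 = - \frac{2}{13} \approx -0.15385$)
$\left(n + 88\right) q = \left(- \frac{2}{13} + 88\right) 3876 = \frac{1142}{13} \cdot 3876 = \frac{4426392}{13}$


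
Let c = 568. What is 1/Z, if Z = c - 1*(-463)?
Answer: 1/1031 ≈ 0.00096993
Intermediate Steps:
Z = 1031 (Z = 568 - 1*(-463) = 568 + 463 = 1031)
1/Z = 1/1031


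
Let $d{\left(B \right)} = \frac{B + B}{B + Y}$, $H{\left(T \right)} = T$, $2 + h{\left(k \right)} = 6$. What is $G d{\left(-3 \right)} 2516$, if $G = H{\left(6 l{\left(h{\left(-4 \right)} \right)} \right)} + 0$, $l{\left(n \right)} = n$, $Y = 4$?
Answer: $-362304$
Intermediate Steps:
$h{\left(k \right)} = 4$ ($h{\left(k \right)} = -2 + 6 = 4$)
$d{\left(B \right)} = \frac{2 B}{4 + B}$ ($d{\left(B \right)} = \frac{B + B}{B + 4} = \frac{2 B}{4 + B}$)
$G = 24$ ($G = 6 \cdot 4 + 0 = 24 + 0 = 24$)
$G d{\left(-3 \right)} 2516 = 24 \cdot 2 \left(-3\right) \frac{1}{4 - 3} \cdot 2516 = 24 \cdot 2 \left(-3\right) 1^{-1} \cdot 2516 = 24 \cdot 2 \left(-3\right) 1 \cdot 2516 = 24 \left(-6\right) 2516 = \left(-144\right) 2516 = -362304$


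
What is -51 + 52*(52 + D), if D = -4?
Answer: 2445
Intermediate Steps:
-51 + 52*(52 + D) = -51 + 52*(52 - 4) = -51 + 52*48 = -51 + 2496 = 2445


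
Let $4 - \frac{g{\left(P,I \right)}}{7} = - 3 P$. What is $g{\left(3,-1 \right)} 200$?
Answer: $18200$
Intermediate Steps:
$g{\left(P,I \right)} = 28 + 21 P$ ($g{\left(P,I \right)} = 28 - 7 \left(- 3 P\right) = 28 + 21 P$)
$g{\left(3,-1 \right)} 200 = \left(28 + 21 \cdot 3\right) 200 = \left(28 + 63\right) 200 = 91 \cdot 200 = 18200$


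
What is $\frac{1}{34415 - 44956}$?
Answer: $- \frac{1}{10541} \approx -9.4868 \cdot 10^{-5}$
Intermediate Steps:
$\frac{1}{34415 - 44956} = \frac{1}{-10541} = - \frac{1}{10541}$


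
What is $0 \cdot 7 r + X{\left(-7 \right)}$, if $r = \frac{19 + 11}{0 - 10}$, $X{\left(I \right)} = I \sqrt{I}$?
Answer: $- 7 i \sqrt{7} \approx - 18.52 i$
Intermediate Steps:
$X{\left(I \right)} = I^{\frac{3}{2}}$
$r = -3$ ($r = \frac{30}{-10} = 30 \left(- \frac{1}{10}\right) = -3$)
$0 \cdot 7 r + X{\left(-7 \right)} = 0 \cdot 7 \left(-3\right) + \left(-7\right)^{\frac{3}{2}} = 0 \left(-3\right) - 7 i \sqrt{7} = 0 - 7 i \sqrt{7} = - 7 i \sqrt{7}$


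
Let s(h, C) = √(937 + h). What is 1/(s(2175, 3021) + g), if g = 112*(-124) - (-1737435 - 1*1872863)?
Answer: 1798205/6467082442494 - √778/6467082442494 ≈ 2.7805e-7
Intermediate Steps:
g = 3596410 (g = -13888 - (-1737435 - 1872863) = -13888 - 1*(-3610298) = -13888 + 3610298 = 3596410)
1/(s(2175, 3021) + g) = 1/(√(937 + 2175) + 3596410) = 1/(√3112 + 3596410) = 1/(2*√778 + 3596410) = 1/(3596410 + 2*√778)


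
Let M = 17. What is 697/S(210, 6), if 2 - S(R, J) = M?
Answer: -697/15 ≈ -46.467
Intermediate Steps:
S(R, J) = -15 (S(R, J) = 2 - 1*17 = 2 - 17 = -15)
697/S(210, 6) = 697/(-15) = 697*(-1/15) = -697/15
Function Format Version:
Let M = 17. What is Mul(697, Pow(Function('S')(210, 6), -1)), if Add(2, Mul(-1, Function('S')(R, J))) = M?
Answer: Rational(-697, 15) ≈ -46.467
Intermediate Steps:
Function('S')(R, J) = -15 (Function('S')(R, J) = Add(2, Mul(-1, 17)) = Add(2, -17) = -15)
Mul(697, Pow(Function('S')(210, 6), -1)) = Mul(697, Pow(-15, -1)) = Mul(697, Rational(-1, 15)) = Rational(-697, 15)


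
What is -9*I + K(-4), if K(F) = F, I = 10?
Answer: -94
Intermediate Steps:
-9*I + K(-4) = -9*10 - 4 = -90 - 4 = -94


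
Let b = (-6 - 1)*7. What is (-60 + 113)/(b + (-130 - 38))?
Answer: -53/217 ≈ -0.24424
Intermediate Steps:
b = -49 (b = -7*7 = -49)
(-60 + 113)/(b + (-130 - 38)) = (-60 + 113)/(-49 + (-130 - 38)) = 53/(-49 - 168) = 53/(-217) = 53*(-1/217) = -53/217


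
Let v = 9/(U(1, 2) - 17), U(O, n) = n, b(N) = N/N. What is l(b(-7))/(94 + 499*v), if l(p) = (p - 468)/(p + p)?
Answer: 2335/2054 ≈ 1.1368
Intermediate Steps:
b(N) = 1
v = -3/5 (v = 9/(2 - 17) = 9/(-15) = -1/15*9 = -3/5 ≈ -0.60000)
l(p) = (-468 + p)/(2*p) (l(p) = (-468 + p)/((2*p)) = (-468 + p)*(1/(2*p)) = (-468 + p)/(2*p))
l(b(-7))/(94 + 499*v) = ((1/2)*(-468 + 1)/1)/(94 + 499*(-3/5)) = ((1/2)*1*(-467))/(94 - 1497/5) = -467/(2*(-1027/5)) = -467/2*(-5/1027) = 2335/2054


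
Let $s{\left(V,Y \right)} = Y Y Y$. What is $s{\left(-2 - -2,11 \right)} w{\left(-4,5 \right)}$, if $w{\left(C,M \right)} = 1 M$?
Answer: $6655$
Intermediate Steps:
$s{\left(V,Y \right)} = Y^{3}$ ($s{\left(V,Y \right)} = Y^{2} Y = Y^{3}$)
$w{\left(C,M \right)} = M$
$s{\left(-2 - -2,11 \right)} w{\left(-4,5 \right)} = 11^{3} \cdot 5 = 1331 \cdot 5 = 6655$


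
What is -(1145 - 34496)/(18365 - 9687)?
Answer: 33351/8678 ≈ 3.8432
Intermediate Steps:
-(1145 - 34496)/(18365 - 9687) = -(-33351)/8678 = -1*(-33351/8678) = 33351/8678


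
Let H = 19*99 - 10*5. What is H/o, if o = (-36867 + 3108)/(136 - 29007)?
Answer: 52862801/33759 ≈ 1565.9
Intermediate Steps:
H = 1831 (H = 1881 - 50 = 1831)
o = 33759/28871 (o = -33759/(-28871) = -33759*(-1/28871) = 33759/28871 ≈ 1.1693)
H/o = 1831/(33759/28871) = 1831*(28871/33759) = 52862801/33759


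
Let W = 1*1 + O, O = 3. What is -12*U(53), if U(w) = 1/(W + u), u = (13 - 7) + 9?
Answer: -12/19 ≈ -0.63158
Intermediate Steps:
W = 4 (W = 1*1 + 3 = 1 + 3 = 4)
u = 15 (u = 6 + 9 = 15)
U(w) = 1/19 (U(w) = 1/(4 + 15) = 1/19)
-12*U(53) = -12*1/19 = -12/19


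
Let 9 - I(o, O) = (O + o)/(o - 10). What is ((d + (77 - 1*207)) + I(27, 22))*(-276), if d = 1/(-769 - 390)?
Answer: 673680396/19703 ≈ 34192.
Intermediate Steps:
d = -1/1159 (d = 1/(-1159) = -1/1159 ≈ -0.00086281)
I(o, O) = 9 - (O + o)/(-10 + o) (I(o, O) = 9 - (O + o)/(o - 10) = 9 - (O + o)/(-10 + o))
((d + (77 - 1*207)) + I(27, 22))*(-276) = ((-1/1159 + (77 - 1*207)) + (-90 - 1*22 + 8*27)/(-10 + 27))*(-276) = ((-1/1159 + (77 - 207)) + (-90 - 22 + 216)/17)*(-276) = ((-1/1159 - 130) + (1/17)*104)*(-276) = (-150671/1159 + 104/17)*(-276) = -2440871/19703*(-276) = 673680396/19703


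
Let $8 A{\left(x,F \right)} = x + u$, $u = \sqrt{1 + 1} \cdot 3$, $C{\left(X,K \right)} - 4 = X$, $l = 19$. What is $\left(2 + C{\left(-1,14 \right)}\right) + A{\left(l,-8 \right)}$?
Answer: $\frac{59}{8} + \frac{3 \sqrt{2}}{8} \approx 7.9053$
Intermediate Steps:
$C{\left(X,K \right)} = 4 + X$
$u = 3 \sqrt{2}$ ($u = \sqrt{2} \cdot 3 = 3 \sqrt{2} \approx 4.2426$)
$A{\left(x,F \right)} = \frac{x}{8} + \frac{3 \sqrt{2}}{8}$ ($A{\left(x,F \right)} = \frac{x + 3 \sqrt{2}}{8} = \frac{x}{8} + \frac{3 \sqrt{2}}{8}$)
$\left(2 + C{\left(-1,14 \right)}\right) + A{\left(l,-8 \right)} = \left(2 + \left(4 - 1\right)\right) + \left(\frac{1}{8} \cdot 19 + \frac{3 \sqrt{2}}{8}\right) = \left(2 + 3\right) + \left(\frac{19}{8} + \frac{3 \sqrt{2}}{8}\right) = 5 + \left(\frac{19}{8} + \frac{3 \sqrt{2}}{8}\right) = \frac{59}{8} + \frac{3 \sqrt{2}}{8}$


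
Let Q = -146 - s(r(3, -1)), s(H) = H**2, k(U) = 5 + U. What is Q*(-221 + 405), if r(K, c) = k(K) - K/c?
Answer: -49128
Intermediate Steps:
r(K, c) = 5 + K - K/c (r(K, c) = (5 + K) - K/c = 5 + K - K/c)
Q = -267 (Q = -146 - (5 + 3 - 1*3/(-1))**2 = -146 - (5 + 3 - 1*3*(-1))**2 = -146 - (5 + 3 + 3)**2 = -146 - 1*11**2 = -146 - 1*121 = -146 - 121 = -267)
Q*(-221 + 405) = -267*(-221 + 405) = -267*184 = -49128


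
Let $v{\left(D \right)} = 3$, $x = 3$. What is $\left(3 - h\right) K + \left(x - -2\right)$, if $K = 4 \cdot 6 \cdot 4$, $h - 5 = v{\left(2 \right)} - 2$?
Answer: $-283$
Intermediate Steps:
$h = 6$ ($h = 5 + \left(3 - 2\right) = 5 + 1 = 6$)
$K = 96$ ($K = 24 \cdot 4 = 96$)
$\left(3 - h\right) K + \left(x - -2\right) = \left(3 - 6\right) 96 + \left(3 - -2\right) = \left(3 - 6\right) 96 + \left(3 + 2\right) = \left(-3\right) 96 + 5 = -288 + 5 = -283$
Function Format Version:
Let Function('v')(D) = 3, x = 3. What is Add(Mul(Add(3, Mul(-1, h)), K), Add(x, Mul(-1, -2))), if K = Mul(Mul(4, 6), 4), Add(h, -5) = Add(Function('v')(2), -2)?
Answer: -283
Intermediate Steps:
h = 6 (h = Add(5, Add(3, -2)) = Add(5, 1) = 6)
K = 96 (K = Mul(24, 4) = 96)
Add(Mul(Add(3, Mul(-1, h)), K), Add(x, Mul(-1, -2))) = Add(Mul(Add(3, Mul(-1, 6)), 96), Add(3, Mul(-1, -2))) = Add(Mul(Add(3, -6), 96), Add(3, 2)) = Add(Mul(-3, 96), 5) = Add(-288, 5) = -283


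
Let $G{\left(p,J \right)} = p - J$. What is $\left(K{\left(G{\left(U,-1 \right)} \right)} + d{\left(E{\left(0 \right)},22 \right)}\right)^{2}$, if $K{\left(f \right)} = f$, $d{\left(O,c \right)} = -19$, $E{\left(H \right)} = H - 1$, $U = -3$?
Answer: $441$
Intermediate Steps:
$E{\left(H \right)} = -1 + H$ ($E{\left(H \right)} = H - 1 = -1 + H$)
$\left(K{\left(G{\left(U,-1 \right)} \right)} + d{\left(E{\left(0 \right)},22 \right)}\right)^{2} = \left(\left(-3 - -1\right) - 19\right)^{2} = \left(\left(-3 + 1\right) - 19\right)^{2} = \left(-2 - 19\right)^{2} = \left(-21\right)^{2} = 441$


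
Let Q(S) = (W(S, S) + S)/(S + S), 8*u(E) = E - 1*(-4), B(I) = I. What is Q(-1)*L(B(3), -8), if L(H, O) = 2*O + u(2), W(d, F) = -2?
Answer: -183/8 ≈ -22.875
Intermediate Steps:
u(E) = ½ + E/8 (u(E) = (E - 1*(-4))/8 = (E + 4)/8 = (4 + E)/8 = ½ + E/8)
L(H, O) = ¾ + 2*O (L(H, O) = 2*O + (½ + (⅛)*2) = 2*O + (½ + ¼) = 2*O + ¾ = ¾ + 2*O)
Q(S) = (-2 + S)/(2*S) (Q(S) = (-2 + S)/(S + S) = (-2 + S)/((2*S)) = (-2 + S)*(1/(2*S)) = (-2 + S)/(2*S))
Q(-1)*L(B(3), -8) = ((½)*(-2 - 1)/(-1))*(¾ + 2*(-8)) = ((½)*(-1)*(-3))*(¾ - 16) = (3/2)*(-61/4) = -183/8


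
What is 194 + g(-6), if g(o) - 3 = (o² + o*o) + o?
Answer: 263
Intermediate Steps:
g(o) = 3 + o + 2*o² (g(o) = 3 + ((o² + o*o) + o) = 3 + ((o² + o²) + o) = 3 + (2*o² + o) = 3 + (o + 2*o²) = 3 + o + 2*o²)
194 + g(-6) = 194 + (3 - 6 + 2*(-6)²) = 194 + (3 - 6 + 2*36) = 194 + (3 - 6 + 72) = 194 + 69 = 263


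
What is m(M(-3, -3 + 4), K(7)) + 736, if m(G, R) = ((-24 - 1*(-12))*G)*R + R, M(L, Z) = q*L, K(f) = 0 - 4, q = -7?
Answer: 1740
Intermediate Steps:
K(f) = -4
M(L, Z) = -7*L
m(G, R) = R - 12*G*R (m(G, R) = ((-24 + 12)*G)*R + R = (-12*G)*R + R = -12*G*R + R = R - 12*G*R)
m(M(-3, -3 + 4), K(7)) + 736 = -4*(1 - (-84)*(-3)) + 736 = -4*(1 - 12*21) + 736 = -4*(1 - 252) + 736 = -4*(-251) + 736 = 1004 + 736 = 1740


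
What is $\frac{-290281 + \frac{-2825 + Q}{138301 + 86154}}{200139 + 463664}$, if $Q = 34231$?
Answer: $- \frac{65154990449}{148993902365} \approx -0.4373$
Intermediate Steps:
$\frac{-290281 + \frac{-2825 + Q}{138301 + 86154}}{200139 + 463664} = \frac{-290281 + \frac{-2825 + 34231}{138301 + 86154}}{200139 + 463664} = \frac{-290281 + \frac{31406}{224455}}{663803} = \left(-290281 + 31406 \cdot \frac{1}{224455}\right) \frac{1}{663803} = \left(-290281 + \frac{31406}{224455}\right) \frac{1}{663803} = \left(- \frac{65154990449}{224455}\right) \frac{1}{663803} = - \frac{65154990449}{148993902365}$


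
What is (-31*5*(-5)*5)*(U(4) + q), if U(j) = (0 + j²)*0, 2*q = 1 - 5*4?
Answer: -73625/2 ≈ -36813.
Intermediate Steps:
q = -19/2 (q = (1 - 5*4)/2 = (1 - 20)/2 = (½)*(-19) = -19/2 ≈ -9.5000)
U(j) = 0 (U(j) = j²*0 = 0)
(-31*5*(-5)*5)*(U(4) + q) = (-31*5*(-5)*5)*(0 - 19/2) = -(-775)*5*(-19/2) = -31*(-125)*(-19/2) = 3875*(-19/2) = -73625/2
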